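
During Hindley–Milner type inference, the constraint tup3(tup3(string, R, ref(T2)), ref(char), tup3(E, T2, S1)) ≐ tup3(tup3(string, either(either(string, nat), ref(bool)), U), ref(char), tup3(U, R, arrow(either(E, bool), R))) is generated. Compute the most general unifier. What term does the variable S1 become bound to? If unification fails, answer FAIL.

arrow(either(ref(either(either(string, nat), ref(bool))), bool), either(either(string, nat), ref(bool)))

Decompose tup3/3: tup3(string, R, ref(T2)) ≐ tup3(string, either(either(string, nat), ref(bool)), U),  ref(char) ≐ ref(char),  tup3(E, T2, S1) ≐ tup3(U, R, arrow(either(E, bool), R)).
Decompose tup3/3: string ≐ string,  R ≐ either(either(string, nat), ref(bool)),  ref(T2) ≐ U.
Delete trivial equation string ≐ string.
Bind R := either(either(string, nat), ref(bool)); substituting into the one remaining equation that mentions R gives: tup3(E, T2, S1) ≐ tup3(U, either(either(string, nat), ref(bool)), arrow(either(E, bool), either(either(string, nat), ref(bool)))).
Bind U := ref(T2); substituting into the one remaining equation that mentions U gives: tup3(E, T2, S1) ≐ tup3(ref(T2), either(either(string, nat), ref(bool)), arrow(either(E, bool), either(either(string, nat), ref(bool)))).
Delete trivial equation ref(char) ≐ ref(char).
Decompose tup3/3: E ≐ ref(T2),  T2 ≐ either(either(string, nat), ref(bool)),  S1 ≐ arrow(either(E, bool), either(either(string, nat), ref(bool))).
Bind E := ref(T2); substituting into the one remaining equation that mentions E gives: S1 ≐ arrow(either(ref(T2), bool), either(either(string, nat), ref(bool))).
Bind T2 := either(either(string, nat), ref(bool)); substituting into the remaining equation gives: S1 ≐ arrow(either(ref(either(either(string, nat), ref(bool))), bool), either(either(string, nat), ref(bool))). Substituting into the earlier bindings gives U := ref(either(either(string, nat), ref(bool))), E := ref(either(either(string, nat), ref(bool))).
Bind S1 := arrow(either(ref(either(either(string, nat), ref(bool))), bool), either(either(string, nat), ref(bool))).
MGU = { R -> either(either(string, nat), ref(bool)), U -> ref(either(either(string, nat), ref(bool))), E -> ref(either(either(string, nat), ref(bool))), T2 -> either(either(string, nat), ref(bool)), S1 -> arrow(either(ref(either(either(string, nat), ref(bool))), bool), either(either(string, nat), ref(bool))) }, so S1 -> arrow(either(ref(either(either(string, nat), ref(bool))), bool), either(either(string, nat), ref(bool))).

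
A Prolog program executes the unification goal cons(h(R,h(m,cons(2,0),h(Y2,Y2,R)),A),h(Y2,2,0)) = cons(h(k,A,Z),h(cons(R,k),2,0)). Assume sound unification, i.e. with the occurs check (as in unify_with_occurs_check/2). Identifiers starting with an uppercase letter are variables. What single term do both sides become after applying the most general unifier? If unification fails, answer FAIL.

Decompose cons/2: h(R,h(m,cons(2,0),h(Y2,Y2,R)),A) = h(k,A,Z),  h(Y2,2,0) = h(cons(R,k),2,0).
Decompose h/3: R = k,  h(m,cons(2,0),h(Y2,Y2,R)) = A,  A = Z.
Bind R := k; substituting into the 2 remaining equations that mention R gives: h(m,cons(2,0),h(Y2,Y2,k)) = A,  h(Y2,2,0) = h(cons(k,k),2,0).
Bind A := h(m,cons(2,0),h(Y2,Y2,k)); substituting into the one remaining equation that mentions A gives: h(m,cons(2,0),h(Y2,Y2,k)) = Z.
Bind Z := h(m,cons(2,0),h(Y2,Y2,k)); no other remaining equation mentions Z.
Decompose h/3: Y2 = cons(k,k),  2 = 2,  0 = 0.
Bind Y2 := cons(k,k); no other remaining equation mentions Y2. Substituting into the earlier bindings gives A := h(m,cons(2,0),h(cons(k,k),cons(k,k),k)), Z := h(m,cons(2,0),h(cons(k,k),cons(k,k),k)).
Delete trivial equation 2 = 2.
Delete trivial equation 0 = 0.
Applying the MGU to either side gives cons(h(k,h(m,cons(2,0),h(cons(k,k),cons(k,k),k)),h(m,cons(2,0),h(cons(k,k),cons(k,k),k))),h(cons(k,k),2,0)).

cons(h(k,h(m,cons(2,0),h(cons(k,k),cons(k,k),k)),h(m,cons(2,0),h(cons(k,k),cons(k,k),k))),h(cons(k,k),2,0))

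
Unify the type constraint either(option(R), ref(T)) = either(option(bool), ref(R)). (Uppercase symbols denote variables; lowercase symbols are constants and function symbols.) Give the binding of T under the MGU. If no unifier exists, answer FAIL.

Decompose either/2: option(R) = option(bool),  ref(T) = ref(R).
Decompose option/1: R = bool.
Bind R := bool; substituting into the remaining equation gives: ref(T) = ref(bool).
Decompose ref/1: T = bool.
Bind T := bool.
MGU = { R := bool, T := bool }, so T := bool.

bool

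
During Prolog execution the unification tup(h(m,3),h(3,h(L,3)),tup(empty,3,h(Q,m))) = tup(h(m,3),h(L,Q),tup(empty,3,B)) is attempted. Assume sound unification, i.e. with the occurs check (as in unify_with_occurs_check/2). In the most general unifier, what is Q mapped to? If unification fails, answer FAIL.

Decompose tup/3: h(m,3) = h(m,3),  h(3,h(L,3)) = h(L,Q),  tup(empty,3,h(Q,m)) = tup(empty,3,B).
Delete trivial equation h(m,3) = h(m,3).
Decompose h/2: 3 = L,  h(L,3) = Q.
Bind L := 3; substituting into the one remaining equation that mentions L gives: h(3,3) = Q.
Bind Q := h(3,3); substituting into the remaining equation gives: tup(empty,3,h(h(3,3),m)) = tup(empty,3,B).
Decompose tup/3: empty = empty,  3 = 3,  h(h(3,3),m) = B.
Delete trivial equation empty = empty.
Delete trivial equation 3 = 3.
Bind B := h(h(3,3),m).
MGU = { L -> 3, Q -> h(3,3), B -> h(h(3,3),m) }, so Q -> h(3,3).

h(3,3)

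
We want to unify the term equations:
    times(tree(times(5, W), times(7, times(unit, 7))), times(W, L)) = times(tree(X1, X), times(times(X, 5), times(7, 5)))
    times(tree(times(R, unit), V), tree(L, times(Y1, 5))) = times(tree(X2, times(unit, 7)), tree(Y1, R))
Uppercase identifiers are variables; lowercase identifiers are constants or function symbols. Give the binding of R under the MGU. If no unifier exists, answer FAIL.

times(times(7, 5), 5)

Decompose times/2: tree(times(5, W), times(7, times(unit, 7))) = tree(X1, X),  times(W, L) = times(times(X, 5), times(7, 5)).
Decompose tree/2: times(5, W) = X1,  times(7, times(unit, 7)) = X.
Bind X1 := times(5, W); no other remaining equation mentions X1.
Bind X := times(7, times(unit, 7)); substituting into the one remaining equation that mentions X gives: times(W, L) = times(times(times(7, times(unit, 7)), 5), times(7, 5)).
Decompose times/2: W = times(times(7, times(unit, 7)), 5),  L = times(7, 5).
Bind W := times(times(7, times(unit, 7)), 5); no other remaining equation mentions W. Substituting into the earlier binding gives X1 := times(5, times(times(7, times(unit, 7)), 5)).
Bind L := times(7, 5); substituting into the remaining equation gives: times(tree(times(R, unit), V), tree(times(7, 5), times(Y1, 5))) = times(tree(X2, times(unit, 7)), tree(Y1, R)).
Decompose times/2: tree(times(R, unit), V) = tree(X2, times(unit, 7)),  tree(times(7, 5), times(Y1, 5)) = tree(Y1, R).
Decompose tree/2: times(R, unit) = X2,  V = times(unit, 7).
Bind X2 := times(R, unit); no other remaining equation mentions X2.
Bind V := times(unit, 7); no other remaining equation mentions V.
Decompose tree/2: times(7, 5) = Y1,  times(Y1, 5) = R.
Bind Y1 := times(7, 5); substituting into the remaining equation gives: times(times(7, 5), 5) = R.
Bind R := times(times(7, 5), 5). Substituting into the earlier binding gives X2 := times(times(times(7, 5), 5), unit).
MGU = { X1 ↦ times(5, times(times(7, times(unit, 7)), 5)), X ↦ times(7, times(unit, 7)), W ↦ times(times(7, times(unit, 7)), 5), L ↦ times(7, 5), X2 ↦ times(times(times(7, 5), 5), unit), V ↦ times(unit, 7), Y1 ↦ times(7, 5), R ↦ times(times(7, 5), 5) }, so R ↦ times(times(7, 5), 5).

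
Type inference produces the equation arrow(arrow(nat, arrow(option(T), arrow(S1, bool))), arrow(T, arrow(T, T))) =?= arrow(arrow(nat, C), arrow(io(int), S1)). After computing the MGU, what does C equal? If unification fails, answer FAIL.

arrow(option(io(int)), arrow(arrow(io(int), io(int)), bool))

Decompose arrow/2: arrow(nat, arrow(option(T), arrow(S1, bool))) =?= arrow(nat, C),  arrow(T, arrow(T, T)) =?= arrow(io(int), S1).
Decompose arrow/2: nat =?= nat,  arrow(option(T), arrow(S1, bool)) =?= C.
Delete trivial equation nat =?= nat.
Bind C := arrow(option(T), arrow(S1, bool)); no other remaining equation mentions C.
Decompose arrow/2: T =?= io(int),  arrow(T, T) =?= S1.
Bind T := io(int); substituting into the remaining equation gives: arrow(io(int), io(int)) =?= S1. Substituting into the earlier binding gives C := arrow(option(io(int)), arrow(S1, bool)).
Bind S1 := arrow(io(int), io(int)). Substituting into the earlier binding gives C := arrow(option(io(int)), arrow(arrow(io(int), io(int)), bool)).
MGU = { C := arrow(option(io(int)), arrow(arrow(io(int), io(int)), bool)), T := io(int), S1 := arrow(io(int), io(int)) }, so C := arrow(option(io(int)), arrow(arrow(io(int), io(int)), bool)).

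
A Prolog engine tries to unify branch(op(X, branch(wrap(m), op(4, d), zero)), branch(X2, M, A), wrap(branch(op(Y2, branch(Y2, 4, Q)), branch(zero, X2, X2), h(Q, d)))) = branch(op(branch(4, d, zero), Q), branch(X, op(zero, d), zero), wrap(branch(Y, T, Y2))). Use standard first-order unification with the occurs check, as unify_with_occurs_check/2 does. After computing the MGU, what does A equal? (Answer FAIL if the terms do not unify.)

Decompose branch/3: op(X, branch(wrap(m), op(4, d), zero)) = op(branch(4, d, zero), Q),  branch(X2, M, A) = branch(X, op(zero, d), zero),  wrap(branch(op(Y2, branch(Y2, 4, Q)), branch(zero, X2, X2), h(Q, d))) = wrap(branch(Y, T, Y2)).
Decompose op/2: X = branch(4, d, zero),  branch(wrap(m), op(4, d), zero) = Q.
Bind X := branch(4, d, zero); substituting into the one remaining equation that mentions X gives: branch(X2, M, A) = branch(branch(4, d, zero), op(zero, d), zero).
Bind Q := branch(wrap(m), op(4, d), zero); substituting into the one remaining equation that mentions Q gives: wrap(branch(op(Y2, branch(Y2, 4, branch(wrap(m), op(4, d), zero))), branch(zero, X2, X2), h(branch(wrap(m), op(4, d), zero), d))) = wrap(branch(Y, T, Y2)).
Decompose branch/3: X2 = branch(4, d, zero),  M = op(zero, d),  A = zero.
Bind X2 := branch(4, d, zero); substituting into the one remaining equation that mentions X2 gives: wrap(branch(op(Y2, branch(Y2, 4, branch(wrap(m), op(4, d), zero))), branch(zero, branch(4, d, zero), branch(4, d, zero)), h(branch(wrap(m), op(4, d), zero), d))) = wrap(branch(Y, T, Y2)).
Bind M := op(zero, d); no other remaining equation mentions M.
Bind A := zero; no other remaining equation mentions A.
Decompose wrap/1: branch(op(Y2, branch(Y2, 4, branch(wrap(m), op(4, d), zero))), branch(zero, branch(4, d, zero), branch(4, d, zero)), h(branch(wrap(m), op(4, d), zero), d)) = branch(Y, T, Y2).
Decompose branch/3: op(Y2, branch(Y2, 4, branch(wrap(m), op(4, d), zero))) = Y,  branch(zero, branch(4, d, zero), branch(4, d, zero)) = T,  h(branch(wrap(m), op(4, d), zero), d) = Y2.
Bind Y := op(Y2, branch(Y2, 4, branch(wrap(m), op(4, d), zero))); no other remaining equation mentions Y.
Bind T := branch(zero, branch(4, d, zero), branch(4, d, zero)); no other remaining equation mentions T.
Bind Y2 := h(branch(wrap(m), op(4, d), zero), d). Substituting into the earlier binding gives Y := op(h(branch(wrap(m), op(4, d), zero), d), branch(h(branch(wrap(m), op(4, d), zero), d), 4, branch(wrap(m), op(4, d), zero))).
MGU = { X = branch(4, d, zero), Q = branch(wrap(m), op(4, d), zero), X2 = branch(4, d, zero), M = op(zero, d), A = zero, Y = op(h(branch(wrap(m), op(4, d), zero), d), branch(h(branch(wrap(m), op(4, d), zero), d), 4, branch(wrap(m), op(4, d), zero))), T = branch(zero, branch(4, d, zero), branch(4, d, zero)), Y2 = h(branch(wrap(m), op(4, d), zero), d) }, so A = zero.

zero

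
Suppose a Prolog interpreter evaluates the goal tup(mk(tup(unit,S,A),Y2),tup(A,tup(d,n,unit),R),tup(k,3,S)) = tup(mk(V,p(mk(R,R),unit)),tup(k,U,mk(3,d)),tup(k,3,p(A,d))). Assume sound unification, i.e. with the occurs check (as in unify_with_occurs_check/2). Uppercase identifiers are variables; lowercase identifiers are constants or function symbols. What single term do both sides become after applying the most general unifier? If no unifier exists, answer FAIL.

tup(mk(tup(unit,p(k,d),k),p(mk(mk(3,d),mk(3,d)),unit)),tup(k,tup(d,n,unit),mk(3,d)),tup(k,3,p(k,d)))

Decompose tup/3: mk(tup(unit,S,A),Y2) = mk(V,p(mk(R,R),unit)),  tup(A,tup(d,n,unit),R) = tup(k,U,mk(3,d)),  tup(k,3,S) = tup(k,3,p(A,d)).
Decompose mk/2: tup(unit,S,A) = V,  Y2 = p(mk(R,R),unit).
Bind V := tup(unit,S,A); no other remaining equation mentions V.
Bind Y2 := p(mk(R,R),unit); no other remaining equation mentions Y2.
Decompose tup/3: A = k,  tup(d,n,unit) = U,  R = mk(3,d).
Bind A := k; substituting into the one remaining equation that mentions A gives: tup(k,3,S) = tup(k,3,p(k,d)). Substituting into the earlier binding gives V := tup(unit,S,k).
Bind U := tup(d,n,unit); no other remaining equation mentions U.
Bind R := mk(3,d); no other remaining equation mentions R. Substituting into the earlier binding gives Y2 := p(mk(mk(3,d),mk(3,d)),unit).
Decompose tup/3: k = k,  3 = 3,  S = p(k,d).
Delete trivial equation k = k.
Delete trivial equation 3 = 3.
Bind S := p(k,d). Substituting into the earlier binding gives V := tup(unit,p(k,d),k).
Applying the MGU to either side gives tup(mk(tup(unit,p(k,d),k),p(mk(mk(3,d),mk(3,d)),unit)),tup(k,tup(d,n,unit),mk(3,d)),tup(k,3,p(k,d))).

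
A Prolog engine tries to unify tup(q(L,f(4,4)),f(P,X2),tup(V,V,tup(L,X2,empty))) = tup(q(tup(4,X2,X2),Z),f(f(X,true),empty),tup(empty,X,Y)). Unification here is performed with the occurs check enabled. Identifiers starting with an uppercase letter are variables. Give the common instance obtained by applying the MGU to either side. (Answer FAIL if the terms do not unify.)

tup(q(tup(4,empty,empty),f(4,4)),f(f(empty,true),empty),tup(empty,empty,tup(tup(4,empty,empty),empty,empty)))

Decompose tup/3: q(L,f(4,4)) = q(tup(4,X2,X2),Z),  f(P,X2) = f(f(X,true),empty),  tup(V,V,tup(L,X2,empty)) = tup(empty,X,Y).
Decompose q/2: L = tup(4,X2,X2),  f(4,4) = Z.
Bind L := tup(4,X2,X2); substituting into the one remaining equation that mentions L gives: tup(V,V,tup(tup(4,X2,X2),X2,empty)) = tup(empty,X,Y).
Bind Z := f(4,4); no other remaining equation mentions Z.
Decompose f/2: P = f(X,true),  X2 = empty.
Bind P := f(X,true); no other remaining equation mentions P.
Bind X2 := empty; substituting into the remaining equation gives: tup(V,V,tup(tup(4,empty,empty),empty,empty)) = tup(empty,X,Y). Substituting into the earlier binding gives L := tup(4,empty,empty).
Decompose tup/3: V = empty,  V = X,  tup(tup(4,empty,empty),empty,empty) = Y.
Bind V := empty; substituting into the one remaining equation that mentions V gives: empty = X.
Bind X := empty; no other remaining equation mentions X. Substituting into the earlier binding gives P := f(empty,true).
Bind Y := tup(tup(4,empty,empty),empty,empty).
Applying the MGU to either side gives tup(q(tup(4,empty,empty),f(4,4)),f(f(empty,true),empty),tup(empty,empty,tup(tup(4,empty,empty),empty,empty))).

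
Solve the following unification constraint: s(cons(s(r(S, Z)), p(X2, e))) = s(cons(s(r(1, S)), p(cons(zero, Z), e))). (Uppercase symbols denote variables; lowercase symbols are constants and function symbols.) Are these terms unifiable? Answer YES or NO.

Decompose s/1: cons(s(r(S, Z)), p(X2, e)) = cons(s(r(1, S)), p(cons(zero, Z), e)).
Decompose cons/2: s(r(S, Z)) = s(r(1, S)),  p(X2, e) = p(cons(zero, Z), e).
Decompose s/1: r(S, Z) = r(1, S).
Decompose r/2: S = 1,  Z = S.
Bind S := 1; substituting into the one remaining equation that mentions S gives: Z = 1.
Bind Z := 1; substituting into the remaining equation gives: p(X2, e) = p(cons(zero, 1), e).
Decompose p/2: X2 = cons(zero, 1),  e = e.
Bind X2 := cons(zero, 1); no other remaining equation mentions X2.
Delete trivial equation e = e.
No equations remain and no clash or occurs-check failure arose, so a unifier exists.

YES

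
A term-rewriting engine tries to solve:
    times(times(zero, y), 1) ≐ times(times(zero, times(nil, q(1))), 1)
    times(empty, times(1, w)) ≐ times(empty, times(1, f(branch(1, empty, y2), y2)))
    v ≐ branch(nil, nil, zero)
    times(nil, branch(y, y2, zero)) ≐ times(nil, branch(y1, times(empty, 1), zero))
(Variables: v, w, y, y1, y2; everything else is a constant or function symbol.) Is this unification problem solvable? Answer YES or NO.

Decompose times/2: times(zero, y) ≐ times(zero, times(nil, q(1))),  1 ≐ 1.
Decompose times/2: zero ≐ zero,  y ≐ times(nil, q(1)).
Delete trivial equation zero ≐ zero.
Bind y := times(nil, q(1)); substituting into the one remaining equation that mentions y gives: times(nil, branch(times(nil, q(1)), y2, zero)) ≐ times(nil, branch(y1, times(empty, 1), zero)).
Delete trivial equation 1 ≐ 1.
Decompose times/2: empty ≐ empty,  times(1, w) ≐ times(1, f(branch(1, empty, y2), y2)).
Delete trivial equation empty ≐ empty.
Decompose times/2: 1 ≐ 1,  w ≐ f(branch(1, empty, y2), y2).
Delete trivial equation 1 ≐ 1.
Bind w := f(branch(1, empty, y2), y2); no other remaining equation mentions w.
Bind v := branch(nil, nil, zero); no other remaining equation mentions v.
Decompose times/2: nil ≐ nil,  branch(times(nil, q(1)), y2, zero) ≐ branch(y1, times(empty, 1), zero).
Delete trivial equation nil ≐ nil.
Decompose branch/3: times(nil, q(1)) ≐ y1,  y2 ≐ times(empty, 1),  zero ≐ zero.
Bind y1 := times(nil, q(1)); no other remaining equation mentions y1.
Bind y2 := times(empty, 1); no other remaining equation mentions y2. Substituting into the earlier binding gives w := f(branch(1, empty, times(empty, 1)), times(empty, 1)).
Delete trivial equation zero ≐ zero.
No equations remain and no clash or occurs-check failure arose, so a unifier exists.

YES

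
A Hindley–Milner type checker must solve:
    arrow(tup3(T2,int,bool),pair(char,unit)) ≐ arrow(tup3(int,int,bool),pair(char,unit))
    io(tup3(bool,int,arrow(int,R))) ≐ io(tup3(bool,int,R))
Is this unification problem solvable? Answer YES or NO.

Decompose arrow/2: tup3(T2,int,bool) ≐ tup3(int,int,bool),  pair(char,unit) ≐ pair(char,unit).
Decompose tup3/3: T2 ≐ int,  int ≐ int,  bool ≐ bool.
Bind T2 := int; no other remaining equation mentions T2.
Delete trivial equation int ≐ int.
Delete trivial equation bool ≐ bool.
Delete trivial equation pair(char,unit) ≐ pair(char,unit).
Decompose io/1: tup3(bool,int,arrow(int,R)) ≐ tup3(bool,int,R).
Decompose tup3/3: bool ≐ bool,  int ≐ int,  arrow(int,R) ≐ R.
Delete trivial equation bool ≐ bool.
Delete trivial equation int ≐ int.
Occurs check fails: R occurs in arrow(int,R); the equation R ≐ arrow(int,R) has no finite solution.

NO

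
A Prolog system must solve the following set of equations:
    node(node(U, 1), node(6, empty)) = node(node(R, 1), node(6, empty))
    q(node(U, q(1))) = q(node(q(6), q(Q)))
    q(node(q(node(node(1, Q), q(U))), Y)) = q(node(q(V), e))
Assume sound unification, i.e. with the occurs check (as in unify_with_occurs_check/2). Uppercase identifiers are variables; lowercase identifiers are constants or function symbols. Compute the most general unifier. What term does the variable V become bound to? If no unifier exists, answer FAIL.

Decompose node/2: node(U, 1) = node(R, 1),  node(6, empty) = node(6, empty).
Decompose node/2: U = R,  1 = 1.
Bind U := R; substituting into the 2 remaining equations that mention U gives: q(node(R, q(1))) = q(node(q(6), q(Q))),  q(node(q(node(node(1, Q), q(R))), Y)) = q(node(q(V), e)).
Delete trivial equation 1 = 1.
Delete trivial equation node(6, empty) = node(6, empty).
Decompose q/1: node(R, q(1)) = node(q(6), q(Q)).
Decompose node/2: R = q(6),  q(1) = q(Q).
Bind R := q(6); substituting into the one remaining equation that mentions R gives: q(node(q(node(node(1, Q), q(q(6)))), Y)) = q(node(q(V), e)). Substituting into the earlier binding gives U := q(6).
Decompose q/1: 1 = Q.
Bind Q := 1; substituting into the remaining equation gives: q(node(q(node(node(1, 1), q(q(6)))), Y)) = q(node(q(V), e)).
Decompose q/1: node(q(node(node(1, 1), q(q(6)))), Y) = node(q(V), e).
Decompose node/2: q(node(node(1, 1), q(q(6)))) = q(V),  Y = e.
Decompose q/1: node(node(1, 1), q(q(6))) = V.
Bind V := node(node(1, 1), q(q(6))); no other remaining equation mentions V.
Bind Y := e.
MGU = { U -> q(6), R -> q(6), Q -> 1, V -> node(node(1, 1), q(q(6))), Y -> e }, so V -> node(node(1, 1), q(q(6))).

node(node(1, 1), q(q(6)))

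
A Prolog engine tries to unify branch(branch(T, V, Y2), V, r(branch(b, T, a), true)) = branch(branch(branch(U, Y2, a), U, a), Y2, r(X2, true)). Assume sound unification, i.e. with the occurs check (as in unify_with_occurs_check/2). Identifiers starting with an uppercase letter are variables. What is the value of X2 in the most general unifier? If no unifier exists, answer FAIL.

branch(b, branch(a, a, a), a)

Decompose branch/3: branch(T, V, Y2) = branch(branch(U, Y2, a), U, a),  V = Y2,  r(branch(b, T, a), true) = r(X2, true).
Decompose branch/3: T = branch(U, Y2, a),  V = U,  Y2 = a.
Bind T := branch(U, Y2, a); substituting into the one remaining equation that mentions T gives: r(branch(b, branch(U, Y2, a), a), true) = r(X2, true).
Bind V := U; substituting into the one remaining equation that mentions V gives: U = Y2.
Bind Y2 := a; substituting into the remaining equations gives: U = a,  r(branch(b, branch(U, a, a), a), true) = r(X2, true). Substituting into the earlier binding gives T := branch(U, a, a).
Bind U := a; substituting into the remaining equation gives: r(branch(b, branch(a, a, a), a), true) = r(X2, true). Substituting into the earlier bindings gives T := branch(a, a, a), V := a.
Decompose r/2: branch(b, branch(a, a, a), a) = X2,  true = true.
Bind X2 := branch(b, branch(a, a, a), a); no other remaining equation mentions X2.
Delete trivial equation true = true.
MGU = { T ↦ branch(a, a, a), V ↦ a, Y2 ↦ a, U ↦ a, X2 ↦ branch(b, branch(a, a, a), a) }, so X2 ↦ branch(b, branch(a, a, a), a).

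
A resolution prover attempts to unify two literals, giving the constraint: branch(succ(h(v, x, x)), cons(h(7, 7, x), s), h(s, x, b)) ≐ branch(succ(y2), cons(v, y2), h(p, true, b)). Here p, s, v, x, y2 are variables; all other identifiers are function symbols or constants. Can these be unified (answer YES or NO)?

Decompose branch/3: succ(h(v, x, x)) ≐ succ(y2),  cons(h(7, 7, x), s) ≐ cons(v, y2),  h(s, x, b) ≐ h(p, true, b).
Decompose succ/1: h(v, x, x) ≐ y2.
Bind y2 := h(v, x, x); substituting into the one remaining equation that mentions y2 gives: cons(h(7, 7, x), s) ≐ cons(v, h(v, x, x)).
Decompose cons/2: h(7, 7, x) ≐ v,  s ≐ h(v, x, x).
Bind v := h(7, 7, x); substituting into the one remaining equation that mentions v gives: s ≐ h(h(7, 7, x), x, x). Substituting into the earlier binding gives y2 := h(h(7, 7, x), x, x).
Bind s := h(h(7, 7, x), x, x); substituting into the remaining equation gives: h(h(h(7, 7, x), x, x), x, b) ≐ h(p, true, b).
Decompose h/3: h(h(7, 7, x), x, x) ≐ p,  x ≐ true,  b ≐ b.
Bind p := h(h(7, 7, x), x, x); no other remaining equation mentions p.
Bind x := true; no other remaining equation mentions x. Substituting into the earlier bindings gives y2 := h(h(7, 7, true), true, true), v := h(7, 7, true), s := h(h(7, 7, true), true, true), p := h(h(7, 7, true), true, true).
Delete trivial equation b ≐ b.
No equations remain and no clash or occurs-check failure arose, so a unifier exists.

YES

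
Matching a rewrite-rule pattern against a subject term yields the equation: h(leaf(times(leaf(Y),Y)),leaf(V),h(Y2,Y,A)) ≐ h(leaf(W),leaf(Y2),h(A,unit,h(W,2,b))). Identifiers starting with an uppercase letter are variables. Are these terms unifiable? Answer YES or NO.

YES

Decompose h/3: leaf(times(leaf(Y),Y)) ≐ leaf(W),  leaf(V) ≐ leaf(Y2),  h(Y2,Y,A) ≐ h(A,unit,h(W,2,b)).
Decompose leaf/1: times(leaf(Y),Y) ≐ W.
Bind W := times(leaf(Y),Y); substituting into the one remaining equation that mentions W gives: h(Y2,Y,A) ≐ h(A,unit,h(times(leaf(Y),Y),2,b)).
Decompose leaf/1: V ≐ Y2.
Bind V := Y2; no other remaining equation mentions V.
Decompose h/3: Y2 ≐ A,  Y ≐ unit,  A ≐ h(times(leaf(Y),Y),2,b).
Bind Y2 := A; no other remaining equation mentions Y2. Substituting into the earlier binding gives V := A.
Bind Y := unit; substituting into the remaining equation gives: A ≐ h(times(leaf(unit),unit),2,b). Substituting into the earlier binding gives W := times(leaf(unit),unit).
Bind A := h(times(leaf(unit),unit),2,b). Substituting into the earlier bindings gives V := h(times(leaf(unit),unit),2,b), Y2 := h(times(leaf(unit),unit),2,b).
No equations remain and no clash or occurs-check failure arose, so a unifier exists.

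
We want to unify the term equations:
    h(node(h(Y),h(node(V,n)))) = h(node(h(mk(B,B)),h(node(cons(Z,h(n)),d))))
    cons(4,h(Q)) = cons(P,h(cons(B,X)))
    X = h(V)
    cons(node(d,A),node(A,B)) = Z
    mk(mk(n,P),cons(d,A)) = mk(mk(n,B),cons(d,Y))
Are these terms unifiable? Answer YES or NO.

Decompose h/1: node(h(Y),h(node(V,n))) = node(h(mk(B,B)),h(node(cons(Z,h(n)),d))).
Decompose node/2: h(Y) = h(mk(B,B)),  h(node(V,n)) = h(node(cons(Z,h(n)),d)).
Decompose h/1: Y = mk(B,B).
Bind Y := mk(B,B); substituting into the one remaining equation that mentions Y gives: mk(mk(n,P),cons(d,A)) = mk(mk(n,B),cons(d,mk(B,B))).
Decompose h/1: node(V,n) = node(cons(Z,h(n)),d).
Decompose node/2: V = cons(Z,h(n)),  n = d.
Bind V := cons(Z,h(n)); substituting into the one remaining equation that mentions V gives: X = h(cons(Z,h(n))).
Clash: constants n and d differ; no unifier exists.

NO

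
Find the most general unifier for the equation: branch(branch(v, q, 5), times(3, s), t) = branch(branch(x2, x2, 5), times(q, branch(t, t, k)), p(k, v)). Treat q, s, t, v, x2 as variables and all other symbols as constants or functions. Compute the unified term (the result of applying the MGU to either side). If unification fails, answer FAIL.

branch(branch(3, 3, 5), times(3, branch(p(k, 3), p(k, 3), k)), p(k, 3))

Decompose branch/3: branch(v, q, 5) = branch(x2, x2, 5),  times(3, s) = times(q, branch(t, t, k)),  t = p(k, v).
Decompose branch/3: v = x2,  q = x2,  5 = 5.
Bind v := x2; substituting into the one remaining equation that mentions v gives: t = p(k, x2).
Bind q := x2; substituting into the one remaining equation that mentions q gives: times(3, s) = times(x2, branch(t, t, k)).
Delete trivial equation 5 = 5.
Decompose times/2: 3 = x2,  s = branch(t, t, k).
Bind x2 := 3; substituting into the one remaining equation that mentions x2 gives: t = p(k, 3). Substituting into the earlier bindings gives v := 3, q := 3.
Bind s := branch(t, t, k); no other remaining equation mentions s.
Bind t := p(k, 3). Substituting into the earlier binding gives s := branch(p(k, 3), p(k, 3), k).
Applying the MGU to either side gives branch(branch(3, 3, 5), times(3, branch(p(k, 3), p(k, 3), k)), p(k, 3)).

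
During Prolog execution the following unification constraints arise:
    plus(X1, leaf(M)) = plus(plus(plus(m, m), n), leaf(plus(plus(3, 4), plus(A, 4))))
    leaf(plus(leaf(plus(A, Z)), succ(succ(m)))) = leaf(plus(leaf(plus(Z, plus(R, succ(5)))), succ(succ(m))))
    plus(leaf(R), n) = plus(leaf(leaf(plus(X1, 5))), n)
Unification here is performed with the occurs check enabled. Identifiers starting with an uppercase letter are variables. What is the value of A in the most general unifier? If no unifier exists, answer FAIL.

plus(leaf(plus(plus(plus(m, m), n), 5)), succ(5))

Decompose plus/2: X1 = plus(plus(m, m), n),  leaf(M) = leaf(plus(plus(3, 4), plus(A, 4))).
Bind X1 := plus(plus(m, m), n); substituting into the one remaining equation that mentions X1 gives: plus(leaf(R), n) = plus(leaf(leaf(plus(plus(plus(m, m), n), 5))), n).
Decompose leaf/1: M = plus(plus(3, 4), plus(A, 4)).
Bind M := plus(plus(3, 4), plus(A, 4)); no other remaining equation mentions M.
Decompose leaf/1: plus(leaf(plus(A, Z)), succ(succ(m))) = plus(leaf(plus(Z, plus(R, succ(5)))), succ(succ(m))).
Decompose plus/2: leaf(plus(A, Z)) = leaf(plus(Z, plus(R, succ(5)))),  succ(succ(m)) = succ(succ(m)).
Decompose leaf/1: plus(A, Z) = plus(Z, plus(R, succ(5))).
Decompose plus/2: A = Z,  Z = plus(R, succ(5)).
Bind A := Z; no other remaining equation mentions A. Substituting into the earlier binding gives M := plus(plus(3, 4), plus(Z, 4)).
Bind Z := plus(R, succ(5)); no other remaining equation mentions Z. Substituting into the earlier bindings gives M := plus(plus(3, 4), plus(plus(R, succ(5)), 4)), A := plus(R, succ(5)).
Delete trivial equation succ(succ(m)) = succ(succ(m)).
Decompose plus/2: leaf(R) = leaf(leaf(plus(plus(plus(m, m), n), 5))),  n = n.
Decompose leaf/1: R = leaf(plus(plus(plus(m, m), n), 5)).
Bind R := leaf(plus(plus(plus(m, m), n), 5)); no other remaining equation mentions R. Substituting into the earlier bindings gives M := plus(plus(3, 4), plus(plus(leaf(plus(plus(plus(m, m), n), 5)), succ(5)), 4)), A := plus(leaf(plus(plus(plus(m, m), n), 5)), succ(5)), Z := plus(leaf(plus(plus(plus(m, m), n), 5)), succ(5)).
Delete trivial equation n = n.
MGU = { X1 -> plus(plus(m, m), n), M -> plus(plus(3, 4), plus(plus(leaf(plus(plus(plus(m, m), n), 5)), succ(5)), 4)), A -> plus(leaf(plus(plus(plus(m, m), n), 5)), succ(5)), Z -> plus(leaf(plus(plus(plus(m, m), n), 5)), succ(5)), R -> leaf(plus(plus(plus(m, m), n), 5)) }, so A -> plus(leaf(plus(plus(plus(m, m), n), 5)), succ(5)).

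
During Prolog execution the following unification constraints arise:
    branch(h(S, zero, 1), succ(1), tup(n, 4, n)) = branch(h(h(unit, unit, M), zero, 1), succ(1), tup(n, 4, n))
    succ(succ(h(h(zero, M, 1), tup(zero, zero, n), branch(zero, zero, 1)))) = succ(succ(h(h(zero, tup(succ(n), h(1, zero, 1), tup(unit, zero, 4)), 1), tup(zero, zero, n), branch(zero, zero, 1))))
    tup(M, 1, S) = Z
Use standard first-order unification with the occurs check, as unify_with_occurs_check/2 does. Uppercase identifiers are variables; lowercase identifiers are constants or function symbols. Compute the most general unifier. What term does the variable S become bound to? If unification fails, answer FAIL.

h(unit, unit, tup(succ(n), h(1, zero, 1), tup(unit, zero, 4)))

Decompose branch/3: h(S, zero, 1) = h(h(unit, unit, M), zero, 1),  succ(1) = succ(1),  tup(n, 4, n) = tup(n, 4, n).
Decompose h/3: S = h(unit, unit, M),  zero = zero,  1 = 1.
Bind S := h(unit, unit, M); substituting into the one remaining equation that mentions S gives: tup(M, 1, h(unit, unit, M)) = Z.
Delete trivial equation zero = zero.
Delete trivial equation 1 = 1.
Delete trivial equation succ(1) = succ(1).
Delete trivial equation tup(n, 4, n) = tup(n, 4, n).
Decompose succ/1: succ(h(h(zero, M, 1), tup(zero, zero, n), branch(zero, zero, 1))) = succ(h(h(zero, tup(succ(n), h(1, zero, 1), tup(unit, zero, 4)), 1), tup(zero, zero, n), branch(zero, zero, 1))).
Decompose succ/1: h(h(zero, M, 1), tup(zero, zero, n), branch(zero, zero, 1)) = h(h(zero, tup(succ(n), h(1, zero, 1), tup(unit, zero, 4)), 1), tup(zero, zero, n), branch(zero, zero, 1)).
Decompose h/3: h(zero, M, 1) = h(zero, tup(succ(n), h(1, zero, 1), tup(unit, zero, 4)), 1),  tup(zero, zero, n) = tup(zero, zero, n),  branch(zero, zero, 1) = branch(zero, zero, 1).
Decompose h/3: zero = zero,  M = tup(succ(n), h(1, zero, 1), tup(unit, zero, 4)),  1 = 1.
Delete trivial equation zero = zero.
Bind M := tup(succ(n), h(1, zero, 1), tup(unit, zero, 4)); substituting into the one remaining equation that mentions M gives: tup(tup(succ(n), h(1, zero, 1), tup(unit, zero, 4)), 1, h(unit, unit, tup(succ(n), h(1, zero, 1), tup(unit, zero, 4)))) = Z. Substituting into the earlier binding gives S := h(unit, unit, tup(succ(n), h(1, zero, 1), tup(unit, zero, 4))).
Delete trivial equation 1 = 1.
Delete trivial equation tup(zero, zero, n) = tup(zero, zero, n).
Delete trivial equation branch(zero, zero, 1) = branch(zero, zero, 1).
Bind Z := tup(tup(succ(n), h(1, zero, 1), tup(unit, zero, 4)), 1, h(unit, unit, tup(succ(n), h(1, zero, 1), tup(unit, zero, 4)))).
MGU = { S ↦ h(unit, unit, tup(succ(n), h(1, zero, 1), tup(unit, zero, 4))), M ↦ tup(succ(n), h(1, zero, 1), tup(unit, zero, 4)), Z ↦ tup(tup(succ(n), h(1, zero, 1), tup(unit, zero, 4)), 1, h(unit, unit, tup(succ(n), h(1, zero, 1), tup(unit, zero, 4)))) }, so S ↦ h(unit, unit, tup(succ(n), h(1, zero, 1), tup(unit, zero, 4))).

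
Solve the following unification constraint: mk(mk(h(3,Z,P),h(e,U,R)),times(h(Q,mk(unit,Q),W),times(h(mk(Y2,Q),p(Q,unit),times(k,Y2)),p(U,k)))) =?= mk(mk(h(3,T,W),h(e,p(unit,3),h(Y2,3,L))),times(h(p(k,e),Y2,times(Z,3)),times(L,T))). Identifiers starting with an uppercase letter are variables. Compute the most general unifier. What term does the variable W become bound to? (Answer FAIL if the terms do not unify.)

times(p(p(unit,3),k),3)

Decompose mk/2: mk(h(3,Z,P),h(e,U,R)) =?= mk(h(3,T,W),h(e,p(unit,3),h(Y2,3,L))),  times(h(Q,mk(unit,Q),W),times(h(mk(Y2,Q),p(Q,unit),times(k,Y2)),p(U,k))) =?= times(h(p(k,e),Y2,times(Z,3)),times(L,T)).
Decompose mk/2: h(3,Z,P) =?= h(3,T,W),  h(e,U,R) =?= h(e,p(unit,3),h(Y2,3,L)).
Decompose h/3: 3 =?= 3,  Z =?= T,  P =?= W.
Delete trivial equation 3 =?= 3.
Bind Z := T; substituting into the one remaining equation that mentions Z gives: times(h(Q,mk(unit,Q),W),times(h(mk(Y2,Q),p(Q,unit),times(k,Y2)),p(U,k))) =?= times(h(p(k,e),Y2,times(T,3)),times(L,T)).
Bind P := W; no other remaining equation mentions P.
Decompose h/3: e =?= e,  U =?= p(unit,3),  R =?= h(Y2,3,L).
Delete trivial equation e =?= e.
Bind U := p(unit,3); substituting into the one remaining equation that mentions U gives: times(h(Q,mk(unit,Q),W),times(h(mk(Y2,Q),p(Q,unit),times(k,Y2)),p(p(unit,3),k))) =?= times(h(p(k,e),Y2,times(T,3)),times(L,T)).
Bind R := h(Y2,3,L); no other remaining equation mentions R.
Decompose times/2: h(Q,mk(unit,Q),W) =?= h(p(k,e),Y2,times(T,3)),  times(h(mk(Y2,Q),p(Q,unit),times(k,Y2)),p(p(unit,3),k)) =?= times(L,T).
Decompose h/3: Q =?= p(k,e),  mk(unit,Q) =?= Y2,  W =?= times(T,3).
Bind Q := p(k,e); substituting into the 2 remaining equations that mention Q gives: mk(unit,p(k,e)) =?= Y2,  times(h(mk(Y2,p(k,e)),p(p(k,e),unit),times(k,Y2)),p(p(unit,3),k)) =?= times(L,T).
Bind Y2 := mk(unit,p(k,e)); substituting into the one remaining equation that mentions Y2 gives: times(h(mk(mk(unit,p(k,e)),p(k,e)),p(p(k,e),unit),times(k,mk(unit,p(k,e)))),p(p(unit,3),k)) =?= times(L,T). Substituting into the earlier binding gives R := h(mk(unit,p(k,e)),3,L).
Bind W := times(T,3); no other remaining equation mentions W. Substituting into the earlier binding gives P := times(T,3).
Decompose times/2: h(mk(mk(unit,p(k,e)),p(k,e)),p(p(k,e),unit),times(k,mk(unit,p(k,e)))) =?= L,  p(p(unit,3),k) =?= T.
Bind L := h(mk(mk(unit,p(k,e)),p(k,e)),p(p(k,e),unit),times(k,mk(unit,p(k,e)))); no other remaining equation mentions L. Substituting into the earlier binding gives R := h(mk(unit,p(k,e)),3,h(mk(mk(unit,p(k,e)),p(k,e)),p(p(k,e),unit),times(k,mk(unit,p(k,e))))).
Bind T := p(p(unit,3),k). Substituting into the earlier bindings gives Z := p(p(unit,3),k), P := times(p(p(unit,3),k),3), W := times(p(p(unit,3),k),3).
MGU = { Z := p(p(unit,3),k), P := times(p(p(unit,3),k),3), U := p(unit,3), R := h(mk(unit,p(k,e)),3,h(mk(mk(unit,p(k,e)),p(k,e)),p(p(k,e),unit),times(k,mk(unit,p(k,e))))), Q := p(k,e), Y2 := mk(unit,p(k,e)), W := times(p(p(unit,3),k),3), L := h(mk(mk(unit,p(k,e)),p(k,e)),p(p(k,e),unit),times(k,mk(unit,p(k,e)))), T := p(p(unit,3),k) }, so W := times(p(p(unit,3),k),3).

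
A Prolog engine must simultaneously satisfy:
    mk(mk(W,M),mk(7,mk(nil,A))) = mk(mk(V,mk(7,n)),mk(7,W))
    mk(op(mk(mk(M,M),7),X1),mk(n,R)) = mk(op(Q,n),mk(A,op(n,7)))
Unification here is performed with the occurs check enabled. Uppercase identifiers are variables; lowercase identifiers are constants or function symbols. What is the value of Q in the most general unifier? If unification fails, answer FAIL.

mk(mk(mk(7,n),mk(7,n)),7)

Decompose mk/2: mk(W,M) = mk(V,mk(7,n)),  mk(7,mk(nil,A)) = mk(7,W).
Decompose mk/2: W = V,  M = mk(7,n).
Bind W := V; substituting into the one remaining equation that mentions W gives: mk(7,mk(nil,A)) = mk(7,V).
Bind M := mk(7,n); substituting into the one remaining equation that mentions M gives: mk(op(mk(mk(mk(7,n),mk(7,n)),7),X1),mk(n,R)) = mk(op(Q,n),mk(A,op(n,7))).
Decompose mk/2: 7 = 7,  mk(nil,A) = V.
Delete trivial equation 7 = 7.
Bind V := mk(nil,A); no other remaining equation mentions V. Substituting into the earlier binding gives W := mk(nil,A).
Decompose mk/2: op(mk(mk(mk(7,n),mk(7,n)),7),X1) = op(Q,n),  mk(n,R) = mk(A,op(n,7)).
Decompose op/2: mk(mk(mk(7,n),mk(7,n)),7) = Q,  X1 = n.
Bind Q := mk(mk(mk(7,n),mk(7,n)),7); no other remaining equation mentions Q.
Bind X1 := n; no other remaining equation mentions X1.
Decompose mk/2: n = A,  R = op(n,7).
Bind A := n; no other remaining equation mentions A. Substituting into the earlier bindings gives W := mk(nil,n), V := mk(nil,n).
Bind R := op(n,7).
MGU = { W = mk(nil,n), M = mk(7,n), V = mk(nil,n), Q = mk(mk(mk(7,n),mk(7,n)),7), X1 = n, A = n, R = op(n,7) }, so Q = mk(mk(mk(7,n),mk(7,n)),7).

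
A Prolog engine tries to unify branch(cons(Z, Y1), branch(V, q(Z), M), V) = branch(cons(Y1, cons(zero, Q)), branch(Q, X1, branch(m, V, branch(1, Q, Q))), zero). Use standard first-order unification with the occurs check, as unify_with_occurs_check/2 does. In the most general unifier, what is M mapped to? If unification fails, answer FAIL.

Decompose branch/3: cons(Z, Y1) = cons(Y1, cons(zero, Q)),  branch(V, q(Z), M) = branch(Q, X1, branch(m, V, branch(1, Q, Q))),  V = zero.
Decompose cons/2: Z = Y1,  Y1 = cons(zero, Q).
Bind Z := Y1; substituting into the one remaining equation that mentions Z gives: branch(V, q(Y1), M) = branch(Q, X1, branch(m, V, branch(1, Q, Q))).
Bind Y1 := cons(zero, Q); substituting into the one remaining equation that mentions Y1 gives: branch(V, q(cons(zero, Q)), M) = branch(Q, X1, branch(m, V, branch(1, Q, Q))). Substituting into the earlier binding gives Z := cons(zero, Q).
Decompose branch/3: V = Q,  q(cons(zero, Q)) = X1,  M = branch(m, V, branch(1, Q, Q)).
Bind V := Q; substituting into the 2 remaining equations that mention V gives: M = branch(m, Q, branch(1, Q, Q)),  Q = zero.
Bind X1 := q(cons(zero, Q)); no other remaining equation mentions X1.
Bind M := branch(m, Q, branch(1, Q, Q)); no other remaining equation mentions M.
Bind Q := zero. Substituting into the earlier bindings gives Z := cons(zero, zero), Y1 := cons(zero, zero), V := zero, X1 := q(cons(zero, zero)), M := branch(m, zero, branch(1, zero, zero)).
MGU = { Z = cons(zero, zero), Y1 = cons(zero, zero), V = zero, X1 = q(cons(zero, zero)), M = branch(m, zero, branch(1, zero, zero)), Q = zero }, so M = branch(m, zero, branch(1, zero, zero)).

branch(m, zero, branch(1, zero, zero))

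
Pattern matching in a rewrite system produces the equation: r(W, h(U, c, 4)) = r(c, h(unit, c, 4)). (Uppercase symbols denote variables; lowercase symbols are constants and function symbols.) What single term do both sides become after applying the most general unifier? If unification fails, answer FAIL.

Decompose r/2: W = c,  h(U, c, 4) = h(unit, c, 4).
Bind W := c; no other remaining equation mentions W.
Decompose h/3: U = unit,  c = c,  4 = 4.
Bind U := unit; no other remaining equation mentions U.
Delete trivial equation c = c.
Delete trivial equation 4 = 4.
Applying the MGU to either side gives r(c, h(unit, c, 4)).

r(c, h(unit, c, 4))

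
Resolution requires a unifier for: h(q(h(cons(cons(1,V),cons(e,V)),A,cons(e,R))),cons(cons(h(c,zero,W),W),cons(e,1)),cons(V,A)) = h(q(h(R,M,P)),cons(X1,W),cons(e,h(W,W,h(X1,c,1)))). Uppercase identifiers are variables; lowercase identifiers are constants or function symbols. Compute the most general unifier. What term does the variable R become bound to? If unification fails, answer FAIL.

cons(cons(1,e),cons(e,e))

Decompose h/3: q(h(cons(cons(1,V),cons(e,V)),A,cons(e,R))) = q(h(R,M,P)),  cons(cons(h(c,zero,W),W),cons(e,1)) = cons(X1,W),  cons(V,A) = cons(e,h(W,W,h(X1,c,1))).
Decompose q/1: h(cons(cons(1,V),cons(e,V)),A,cons(e,R)) = h(R,M,P).
Decompose h/3: cons(cons(1,V),cons(e,V)) = R,  A = M,  cons(e,R) = P.
Bind R := cons(cons(1,V),cons(e,V)); substituting into the one remaining equation that mentions R gives: cons(e,cons(cons(1,V),cons(e,V))) = P.
Bind A := M; substituting into the one remaining equation that mentions A gives: cons(V,M) = cons(e,h(W,W,h(X1,c,1))).
Bind P := cons(e,cons(cons(1,V),cons(e,V))); no other remaining equation mentions P.
Decompose cons/2: cons(h(c,zero,W),W) = X1,  cons(e,1) = W.
Bind X1 := cons(h(c,zero,W),W); substituting into the one remaining equation that mentions X1 gives: cons(V,M) = cons(e,h(W,W,h(cons(h(c,zero,W),W),c,1))).
Bind W := cons(e,1); substituting into the remaining equation gives: cons(V,M) = cons(e,h(cons(e,1),cons(e,1),h(cons(h(c,zero,cons(e,1)),cons(e,1)),c,1))). Substituting into the earlier binding gives X1 := cons(h(c,zero,cons(e,1)),cons(e,1)).
Decompose cons/2: V = e,  M = h(cons(e,1),cons(e,1),h(cons(h(c,zero,cons(e,1)),cons(e,1)),c,1)).
Bind V := e; no other remaining equation mentions V. Substituting into the earlier bindings gives R := cons(cons(1,e),cons(e,e)), P := cons(e,cons(cons(1,e),cons(e,e))).
Bind M := h(cons(e,1),cons(e,1),h(cons(h(c,zero,cons(e,1)),cons(e,1)),c,1)). Substituting into the earlier binding gives A := h(cons(e,1),cons(e,1),h(cons(h(c,zero,cons(e,1)),cons(e,1)),c,1)).
MGU = { R := cons(cons(1,e),cons(e,e)), A := h(cons(e,1),cons(e,1),h(cons(h(c,zero,cons(e,1)),cons(e,1)),c,1)), P := cons(e,cons(cons(1,e),cons(e,e))), X1 := cons(h(c,zero,cons(e,1)),cons(e,1)), W := cons(e,1), V := e, M := h(cons(e,1),cons(e,1),h(cons(h(c,zero,cons(e,1)),cons(e,1)),c,1)) }, so R := cons(cons(1,e),cons(e,e)).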